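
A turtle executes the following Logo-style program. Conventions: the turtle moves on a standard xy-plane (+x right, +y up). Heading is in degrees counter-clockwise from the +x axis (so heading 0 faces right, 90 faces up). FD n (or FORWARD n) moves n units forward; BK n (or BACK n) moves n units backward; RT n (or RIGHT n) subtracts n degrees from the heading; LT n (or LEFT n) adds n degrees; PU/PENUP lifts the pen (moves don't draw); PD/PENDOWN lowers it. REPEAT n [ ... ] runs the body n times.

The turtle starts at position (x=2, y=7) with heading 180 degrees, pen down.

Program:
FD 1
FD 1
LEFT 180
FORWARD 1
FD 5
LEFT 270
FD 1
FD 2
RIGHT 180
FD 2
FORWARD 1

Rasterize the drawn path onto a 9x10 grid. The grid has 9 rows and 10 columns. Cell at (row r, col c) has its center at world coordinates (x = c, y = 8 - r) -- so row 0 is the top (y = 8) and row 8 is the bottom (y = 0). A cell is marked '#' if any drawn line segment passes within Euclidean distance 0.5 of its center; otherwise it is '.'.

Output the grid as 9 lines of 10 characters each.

Segment 0: (2,7) -> (1,7)
Segment 1: (1,7) -> (0,7)
Segment 2: (0,7) -> (1,7)
Segment 3: (1,7) -> (6,7)
Segment 4: (6,7) -> (6,6)
Segment 5: (6,6) -> (6,4)
Segment 6: (6,4) -> (6,6)
Segment 7: (6,6) -> (6,7)

Answer: ..........
#######...
......#...
......#...
......#...
..........
..........
..........
..........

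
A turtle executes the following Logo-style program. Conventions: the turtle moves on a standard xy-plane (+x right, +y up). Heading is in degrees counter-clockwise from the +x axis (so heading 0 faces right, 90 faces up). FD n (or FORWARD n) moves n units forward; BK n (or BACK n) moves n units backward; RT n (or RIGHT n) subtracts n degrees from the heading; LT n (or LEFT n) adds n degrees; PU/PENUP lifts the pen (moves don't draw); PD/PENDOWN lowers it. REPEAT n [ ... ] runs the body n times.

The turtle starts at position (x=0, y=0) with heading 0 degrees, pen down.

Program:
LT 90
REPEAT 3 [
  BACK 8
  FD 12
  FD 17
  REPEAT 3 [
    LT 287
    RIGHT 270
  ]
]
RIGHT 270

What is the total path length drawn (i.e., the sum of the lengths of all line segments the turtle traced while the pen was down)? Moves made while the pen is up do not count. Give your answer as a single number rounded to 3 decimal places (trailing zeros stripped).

Answer: 111

Derivation:
Executing turtle program step by step:
Start: pos=(0,0), heading=0, pen down
LT 90: heading 0 -> 90
REPEAT 3 [
  -- iteration 1/3 --
  BK 8: (0,0) -> (0,-8) [heading=90, draw]
  FD 12: (0,-8) -> (0,4) [heading=90, draw]
  FD 17: (0,4) -> (0,21) [heading=90, draw]
  REPEAT 3 [
    -- iteration 1/3 --
    LT 287: heading 90 -> 17
    RT 270: heading 17 -> 107
    -- iteration 2/3 --
    LT 287: heading 107 -> 34
    RT 270: heading 34 -> 124
    -- iteration 3/3 --
    LT 287: heading 124 -> 51
    RT 270: heading 51 -> 141
  ]
  -- iteration 2/3 --
  BK 8: (0,21) -> (6.217,15.965) [heading=141, draw]
  FD 12: (6.217,15.965) -> (-3.109,23.517) [heading=141, draw]
  FD 17: (-3.109,23.517) -> (-16.32,34.216) [heading=141, draw]
  REPEAT 3 [
    -- iteration 1/3 --
    LT 287: heading 141 -> 68
    RT 270: heading 68 -> 158
    -- iteration 2/3 --
    LT 287: heading 158 -> 85
    RT 270: heading 85 -> 175
    -- iteration 3/3 --
    LT 287: heading 175 -> 102
    RT 270: heading 102 -> 192
  ]
  -- iteration 3/3 --
  BK 8: (-16.32,34.216) -> (-8.495,35.879) [heading=192, draw]
  FD 12: (-8.495,35.879) -> (-20.233,33.384) [heading=192, draw]
  FD 17: (-20.233,33.384) -> (-36.861,29.85) [heading=192, draw]
  REPEAT 3 [
    -- iteration 1/3 --
    LT 287: heading 192 -> 119
    RT 270: heading 119 -> 209
    -- iteration 2/3 --
    LT 287: heading 209 -> 136
    RT 270: heading 136 -> 226
    -- iteration 3/3 --
    LT 287: heading 226 -> 153
    RT 270: heading 153 -> 243
  ]
]
RT 270: heading 243 -> 333
Final: pos=(-36.861,29.85), heading=333, 9 segment(s) drawn

Segment lengths:
  seg 1: (0,0) -> (0,-8), length = 8
  seg 2: (0,-8) -> (0,4), length = 12
  seg 3: (0,4) -> (0,21), length = 17
  seg 4: (0,21) -> (6.217,15.965), length = 8
  seg 5: (6.217,15.965) -> (-3.109,23.517), length = 12
  seg 6: (-3.109,23.517) -> (-16.32,34.216), length = 17
  seg 7: (-16.32,34.216) -> (-8.495,35.879), length = 8
  seg 8: (-8.495,35.879) -> (-20.233,33.384), length = 12
  seg 9: (-20.233,33.384) -> (-36.861,29.85), length = 17
Total = 111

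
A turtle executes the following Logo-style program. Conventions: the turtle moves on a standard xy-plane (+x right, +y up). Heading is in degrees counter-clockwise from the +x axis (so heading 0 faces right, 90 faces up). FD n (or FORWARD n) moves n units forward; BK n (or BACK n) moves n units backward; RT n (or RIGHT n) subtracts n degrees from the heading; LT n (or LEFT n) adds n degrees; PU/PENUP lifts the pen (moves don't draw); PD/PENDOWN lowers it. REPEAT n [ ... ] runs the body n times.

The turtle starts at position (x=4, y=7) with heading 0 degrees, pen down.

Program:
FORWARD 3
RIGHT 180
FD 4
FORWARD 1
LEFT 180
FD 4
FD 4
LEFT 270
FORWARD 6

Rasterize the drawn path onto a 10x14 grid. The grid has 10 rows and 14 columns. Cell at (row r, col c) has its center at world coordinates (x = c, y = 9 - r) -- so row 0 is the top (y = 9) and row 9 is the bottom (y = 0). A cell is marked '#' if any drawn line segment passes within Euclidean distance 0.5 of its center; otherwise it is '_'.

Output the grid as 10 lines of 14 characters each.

Segment 0: (4,7) -> (7,7)
Segment 1: (7,7) -> (3,7)
Segment 2: (3,7) -> (2,7)
Segment 3: (2,7) -> (6,7)
Segment 4: (6,7) -> (10,7)
Segment 5: (10,7) -> (10,1)

Answer: ______________
______________
__#########___
__________#___
__________#___
__________#___
__________#___
__________#___
__________#___
______________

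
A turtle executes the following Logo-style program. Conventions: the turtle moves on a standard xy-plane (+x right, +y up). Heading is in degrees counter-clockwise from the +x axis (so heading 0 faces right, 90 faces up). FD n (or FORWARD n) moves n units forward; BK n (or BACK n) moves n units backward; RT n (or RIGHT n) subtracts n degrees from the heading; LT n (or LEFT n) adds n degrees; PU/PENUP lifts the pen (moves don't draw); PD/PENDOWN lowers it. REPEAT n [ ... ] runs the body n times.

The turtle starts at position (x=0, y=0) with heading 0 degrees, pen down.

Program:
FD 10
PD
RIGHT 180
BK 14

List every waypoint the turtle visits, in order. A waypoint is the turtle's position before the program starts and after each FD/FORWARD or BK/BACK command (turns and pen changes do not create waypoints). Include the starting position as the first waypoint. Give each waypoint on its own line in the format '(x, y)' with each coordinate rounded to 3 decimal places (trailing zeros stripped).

Answer: (0, 0)
(10, 0)
(24, 0)

Derivation:
Executing turtle program step by step:
Start: pos=(0,0), heading=0, pen down
FD 10: (0,0) -> (10,0) [heading=0, draw]
PD: pen down
RT 180: heading 0 -> 180
BK 14: (10,0) -> (24,0) [heading=180, draw]
Final: pos=(24,0), heading=180, 2 segment(s) drawn
Waypoints (3 total):
(0, 0)
(10, 0)
(24, 0)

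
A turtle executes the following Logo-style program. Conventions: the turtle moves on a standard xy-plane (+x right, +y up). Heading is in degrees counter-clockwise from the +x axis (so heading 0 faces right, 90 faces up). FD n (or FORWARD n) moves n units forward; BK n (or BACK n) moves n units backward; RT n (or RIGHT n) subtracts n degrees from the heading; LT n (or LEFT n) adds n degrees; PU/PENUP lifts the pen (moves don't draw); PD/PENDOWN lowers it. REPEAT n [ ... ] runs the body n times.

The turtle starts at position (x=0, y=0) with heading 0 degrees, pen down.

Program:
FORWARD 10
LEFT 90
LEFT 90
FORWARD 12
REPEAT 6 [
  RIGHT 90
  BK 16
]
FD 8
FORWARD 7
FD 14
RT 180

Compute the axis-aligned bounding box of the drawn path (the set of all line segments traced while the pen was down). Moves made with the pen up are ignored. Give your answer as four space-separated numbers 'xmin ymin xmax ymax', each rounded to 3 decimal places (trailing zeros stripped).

Answer: -18 -16 11 0

Derivation:
Executing turtle program step by step:
Start: pos=(0,0), heading=0, pen down
FD 10: (0,0) -> (10,0) [heading=0, draw]
LT 90: heading 0 -> 90
LT 90: heading 90 -> 180
FD 12: (10,0) -> (-2,0) [heading=180, draw]
REPEAT 6 [
  -- iteration 1/6 --
  RT 90: heading 180 -> 90
  BK 16: (-2,0) -> (-2,-16) [heading=90, draw]
  -- iteration 2/6 --
  RT 90: heading 90 -> 0
  BK 16: (-2,-16) -> (-18,-16) [heading=0, draw]
  -- iteration 3/6 --
  RT 90: heading 0 -> 270
  BK 16: (-18,-16) -> (-18,0) [heading=270, draw]
  -- iteration 4/6 --
  RT 90: heading 270 -> 180
  BK 16: (-18,0) -> (-2,0) [heading=180, draw]
  -- iteration 5/6 --
  RT 90: heading 180 -> 90
  BK 16: (-2,0) -> (-2,-16) [heading=90, draw]
  -- iteration 6/6 --
  RT 90: heading 90 -> 0
  BK 16: (-2,-16) -> (-18,-16) [heading=0, draw]
]
FD 8: (-18,-16) -> (-10,-16) [heading=0, draw]
FD 7: (-10,-16) -> (-3,-16) [heading=0, draw]
FD 14: (-3,-16) -> (11,-16) [heading=0, draw]
RT 180: heading 0 -> 180
Final: pos=(11,-16), heading=180, 11 segment(s) drawn

Segment endpoints: x in {-18, -18, -10, -3, -2, -2, -2, 0, 10, 11}, y in {-16, -16, -16, -16, 0, 0, 0, 0}
xmin=-18, ymin=-16, xmax=11, ymax=0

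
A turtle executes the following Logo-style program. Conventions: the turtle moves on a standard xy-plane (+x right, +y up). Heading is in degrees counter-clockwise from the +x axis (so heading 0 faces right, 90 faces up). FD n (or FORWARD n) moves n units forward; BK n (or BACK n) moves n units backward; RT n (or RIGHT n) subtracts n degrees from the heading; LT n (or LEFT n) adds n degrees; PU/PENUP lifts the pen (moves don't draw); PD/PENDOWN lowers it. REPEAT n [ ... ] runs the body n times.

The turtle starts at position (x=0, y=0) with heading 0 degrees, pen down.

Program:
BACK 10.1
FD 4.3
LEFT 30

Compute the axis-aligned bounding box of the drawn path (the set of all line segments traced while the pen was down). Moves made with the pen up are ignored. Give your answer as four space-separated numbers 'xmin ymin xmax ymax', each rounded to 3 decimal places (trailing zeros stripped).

Answer: -10.1 0 0 0

Derivation:
Executing turtle program step by step:
Start: pos=(0,0), heading=0, pen down
BK 10.1: (0,0) -> (-10.1,0) [heading=0, draw]
FD 4.3: (-10.1,0) -> (-5.8,0) [heading=0, draw]
LT 30: heading 0 -> 30
Final: pos=(-5.8,0), heading=30, 2 segment(s) drawn

Segment endpoints: x in {-10.1, -5.8, 0}, y in {0}
xmin=-10.1, ymin=0, xmax=0, ymax=0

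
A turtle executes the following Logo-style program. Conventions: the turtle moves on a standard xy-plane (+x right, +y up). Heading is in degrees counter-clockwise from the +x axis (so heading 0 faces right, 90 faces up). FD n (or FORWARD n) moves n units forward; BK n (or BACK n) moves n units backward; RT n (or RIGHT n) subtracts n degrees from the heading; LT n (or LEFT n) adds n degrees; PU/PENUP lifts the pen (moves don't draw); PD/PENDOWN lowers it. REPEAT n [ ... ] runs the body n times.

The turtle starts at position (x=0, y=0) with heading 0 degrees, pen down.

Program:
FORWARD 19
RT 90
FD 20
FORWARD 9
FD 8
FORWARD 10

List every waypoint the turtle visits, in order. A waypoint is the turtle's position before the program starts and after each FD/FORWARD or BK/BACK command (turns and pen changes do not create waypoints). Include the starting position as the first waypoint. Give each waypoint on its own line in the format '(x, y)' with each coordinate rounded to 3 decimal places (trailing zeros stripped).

Answer: (0, 0)
(19, 0)
(19, -20)
(19, -29)
(19, -37)
(19, -47)

Derivation:
Executing turtle program step by step:
Start: pos=(0,0), heading=0, pen down
FD 19: (0,0) -> (19,0) [heading=0, draw]
RT 90: heading 0 -> 270
FD 20: (19,0) -> (19,-20) [heading=270, draw]
FD 9: (19,-20) -> (19,-29) [heading=270, draw]
FD 8: (19,-29) -> (19,-37) [heading=270, draw]
FD 10: (19,-37) -> (19,-47) [heading=270, draw]
Final: pos=(19,-47), heading=270, 5 segment(s) drawn
Waypoints (6 total):
(0, 0)
(19, 0)
(19, -20)
(19, -29)
(19, -37)
(19, -47)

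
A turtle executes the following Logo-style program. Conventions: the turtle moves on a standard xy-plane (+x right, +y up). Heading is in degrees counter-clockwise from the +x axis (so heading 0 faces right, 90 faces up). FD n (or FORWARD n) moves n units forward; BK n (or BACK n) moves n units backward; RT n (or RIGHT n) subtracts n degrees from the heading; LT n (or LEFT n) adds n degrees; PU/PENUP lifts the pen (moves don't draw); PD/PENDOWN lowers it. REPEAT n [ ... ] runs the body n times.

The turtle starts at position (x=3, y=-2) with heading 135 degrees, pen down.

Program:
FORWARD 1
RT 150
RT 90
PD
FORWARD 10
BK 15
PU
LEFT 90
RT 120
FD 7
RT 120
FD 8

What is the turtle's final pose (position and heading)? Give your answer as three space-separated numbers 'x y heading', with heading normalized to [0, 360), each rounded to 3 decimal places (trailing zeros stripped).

Answer: -3.433 6.314 105

Derivation:
Executing turtle program step by step:
Start: pos=(3,-2), heading=135, pen down
FD 1: (3,-2) -> (2.293,-1.293) [heading=135, draw]
RT 150: heading 135 -> 345
RT 90: heading 345 -> 255
PD: pen down
FD 10: (2.293,-1.293) -> (-0.295,-10.952) [heading=255, draw]
BK 15: (-0.295,-10.952) -> (3.587,3.537) [heading=255, draw]
PU: pen up
LT 90: heading 255 -> 345
RT 120: heading 345 -> 225
FD 7: (3.587,3.537) -> (-1.363,-1.413) [heading=225, move]
RT 120: heading 225 -> 105
FD 8: (-1.363,-1.413) -> (-3.433,6.314) [heading=105, move]
Final: pos=(-3.433,6.314), heading=105, 3 segment(s) drawn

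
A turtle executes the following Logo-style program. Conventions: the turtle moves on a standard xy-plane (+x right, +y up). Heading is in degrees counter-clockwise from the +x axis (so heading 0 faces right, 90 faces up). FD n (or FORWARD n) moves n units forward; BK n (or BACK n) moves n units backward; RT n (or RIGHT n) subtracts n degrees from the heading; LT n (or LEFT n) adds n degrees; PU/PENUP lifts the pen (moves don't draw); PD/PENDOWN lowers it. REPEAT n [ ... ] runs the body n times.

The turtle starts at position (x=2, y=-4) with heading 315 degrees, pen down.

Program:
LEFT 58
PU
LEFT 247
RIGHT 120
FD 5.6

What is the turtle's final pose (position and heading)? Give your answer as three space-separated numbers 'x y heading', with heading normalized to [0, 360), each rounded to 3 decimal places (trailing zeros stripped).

Executing turtle program step by step:
Start: pos=(2,-4), heading=315, pen down
LT 58: heading 315 -> 13
PU: pen up
LT 247: heading 13 -> 260
RT 120: heading 260 -> 140
FD 5.6: (2,-4) -> (-2.29,-0.4) [heading=140, move]
Final: pos=(-2.29,-0.4), heading=140, 0 segment(s) drawn

Answer: -2.29 -0.4 140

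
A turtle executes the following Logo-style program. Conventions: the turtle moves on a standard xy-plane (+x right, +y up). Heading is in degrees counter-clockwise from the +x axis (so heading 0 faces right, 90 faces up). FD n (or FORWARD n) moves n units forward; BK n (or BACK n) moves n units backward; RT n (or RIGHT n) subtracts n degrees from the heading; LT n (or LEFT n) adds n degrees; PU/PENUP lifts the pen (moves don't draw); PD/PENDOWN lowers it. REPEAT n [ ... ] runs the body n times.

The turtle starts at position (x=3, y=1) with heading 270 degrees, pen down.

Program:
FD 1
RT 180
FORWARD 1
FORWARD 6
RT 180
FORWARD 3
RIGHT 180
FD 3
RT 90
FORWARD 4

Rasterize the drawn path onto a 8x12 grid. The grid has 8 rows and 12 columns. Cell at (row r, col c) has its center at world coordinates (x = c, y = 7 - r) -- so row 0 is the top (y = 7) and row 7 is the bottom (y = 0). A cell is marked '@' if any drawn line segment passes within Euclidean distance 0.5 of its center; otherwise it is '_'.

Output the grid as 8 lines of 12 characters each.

Segment 0: (3,1) -> (3,0)
Segment 1: (3,0) -> (3,1)
Segment 2: (3,1) -> (3,7)
Segment 3: (3,7) -> (3,4)
Segment 4: (3,4) -> (3,7)
Segment 5: (3,7) -> (7,7)

Answer: ___@@@@@____
___@________
___@________
___@________
___@________
___@________
___@________
___@________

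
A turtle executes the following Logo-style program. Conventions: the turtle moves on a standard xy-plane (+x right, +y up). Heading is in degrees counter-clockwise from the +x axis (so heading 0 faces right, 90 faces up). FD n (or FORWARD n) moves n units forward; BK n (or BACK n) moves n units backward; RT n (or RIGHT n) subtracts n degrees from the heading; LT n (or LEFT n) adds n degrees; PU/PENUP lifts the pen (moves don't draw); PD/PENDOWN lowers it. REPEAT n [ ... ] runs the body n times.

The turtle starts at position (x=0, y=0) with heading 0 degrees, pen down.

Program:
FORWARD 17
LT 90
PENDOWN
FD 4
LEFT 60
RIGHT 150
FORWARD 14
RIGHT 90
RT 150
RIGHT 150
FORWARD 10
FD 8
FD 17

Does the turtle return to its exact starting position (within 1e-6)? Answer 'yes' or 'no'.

Executing turtle program step by step:
Start: pos=(0,0), heading=0, pen down
FD 17: (0,0) -> (17,0) [heading=0, draw]
LT 90: heading 0 -> 90
PD: pen down
FD 4: (17,0) -> (17,4) [heading=90, draw]
LT 60: heading 90 -> 150
RT 150: heading 150 -> 0
FD 14: (17,4) -> (31,4) [heading=0, draw]
RT 90: heading 0 -> 270
RT 150: heading 270 -> 120
RT 150: heading 120 -> 330
FD 10: (31,4) -> (39.66,-1) [heading=330, draw]
FD 8: (39.66,-1) -> (46.588,-5) [heading=330, draw]
FD 17: (46.588,-5) -> (61.311,-13.5) [heading=330, draw]
Final: pos=(61.311,-13.5), heading=330, 6 segment(s) drawn

Start position: (0, 0)
Final position: (61.311, -13.5)
Distance = 62.78; >= 1e-6 -> NOT closed

Answer: no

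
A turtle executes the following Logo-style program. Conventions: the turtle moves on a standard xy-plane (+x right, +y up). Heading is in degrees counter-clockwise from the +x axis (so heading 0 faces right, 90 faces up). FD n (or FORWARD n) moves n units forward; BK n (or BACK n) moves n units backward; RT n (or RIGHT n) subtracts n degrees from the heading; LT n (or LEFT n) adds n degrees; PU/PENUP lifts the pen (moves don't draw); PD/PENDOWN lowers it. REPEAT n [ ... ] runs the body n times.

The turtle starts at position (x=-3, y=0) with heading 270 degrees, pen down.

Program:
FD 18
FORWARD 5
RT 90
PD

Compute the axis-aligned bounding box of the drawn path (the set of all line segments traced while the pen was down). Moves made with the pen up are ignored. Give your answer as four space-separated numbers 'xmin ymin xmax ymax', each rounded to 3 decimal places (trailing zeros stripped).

Executing turtle program step by step:
Start: pos=(-3,0), heading=270, pen down
FD 18: (-3,0) -> (-3,-18) [heading=270, draw]
FD 5: (-3,-18) -> (-3,-23) [heading=270, draw]
RT 90: heading 270 -> 180
PD: pen down
Final: pos=(-3,-23), heading=180, 2 segment(s) drawn

Segment endpoints: x in {-3, -3, -3}, y in {-23, -18, 0}
xmin=-3, ymin=-23, xmax=-3, ymax=0

Answer: -3 -23 -3 0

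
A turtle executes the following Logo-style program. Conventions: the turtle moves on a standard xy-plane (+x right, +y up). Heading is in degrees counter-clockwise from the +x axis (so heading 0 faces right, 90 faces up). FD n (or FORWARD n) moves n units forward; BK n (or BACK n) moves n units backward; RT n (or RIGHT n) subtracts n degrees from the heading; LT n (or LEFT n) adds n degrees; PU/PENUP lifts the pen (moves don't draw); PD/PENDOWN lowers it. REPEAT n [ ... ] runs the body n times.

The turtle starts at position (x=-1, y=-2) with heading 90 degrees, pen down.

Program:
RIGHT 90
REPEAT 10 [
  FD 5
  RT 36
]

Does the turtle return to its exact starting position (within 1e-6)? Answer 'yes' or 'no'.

Answer: yes

Derivation:
Executing turtle program step by step:
Start: pos=(-1,-2), heading=90, pen down
RT 90: heading 90 -> 0
REPEAT 10 [
  -- iteration 1/10 --
  FD 5: (-1,-2) -> (4,-2) [heading=0, draw]
  RT 36: heading 0 -> 324
  -- iteration 2/10 --
  FD 5: (4,-2) -> (8.045,-4.939) [heading=324, draw]
  RT 36: heading 324 -> 288
  -- iteration 3/10 --
  FD 5: (8.045,-4.939) -> (9.59,-9.694) [heading=288, draw]
  RT 36: heading 288 -> 252
  -- iteration 4/10 --
  FD 5: (9.59,-9.694) -> (8.045,-14.449) [heading=252, draw]
  RT 36: heading 252 -> 216
  -- iteration 5/10 --
  FD 5: (8.045,-14.449) -> (4,-17.388) [heading=216, draw]
  RT 36: heading 216 -> 180
  -- iteration 6/10 --
  FD 5: (4,-17.388) -> (-1,-17.388) [heading=180, draw]
  RT 36: heading 180 -> 144
  -- iteration 7/10 --
  FD 5: (-1,-17.388) -> (-5.045,-14.449) [heading=144, draw]
  RT 36: heading 144 -> 108
  -- iteration 8/10 --
  FD 5: (-5.045,-14.449) -> (-6.59,-9.694) [heading=108, draw]
  RT 36: heading 108 -> 72
  -- iteration 9/10 --
  FD 5: (-6.59,-9.694) -> (-5.045,-4.939) [heading=72, draw]
  RT 36: heading 72 -> 36
  -- iteration 10/10 --
  FD 5: (-5.045,-4.939) -> (-1,-2) [heading=36, draw]
  RT 36: heading 36 -> 0
]
Final: pos=(-1,-2), heading=0, 10 segment(s) drawn

Start position: (-1, -2)
Final position: (-1, -2)
Distance = 0; < 1e-6 -> CLOSED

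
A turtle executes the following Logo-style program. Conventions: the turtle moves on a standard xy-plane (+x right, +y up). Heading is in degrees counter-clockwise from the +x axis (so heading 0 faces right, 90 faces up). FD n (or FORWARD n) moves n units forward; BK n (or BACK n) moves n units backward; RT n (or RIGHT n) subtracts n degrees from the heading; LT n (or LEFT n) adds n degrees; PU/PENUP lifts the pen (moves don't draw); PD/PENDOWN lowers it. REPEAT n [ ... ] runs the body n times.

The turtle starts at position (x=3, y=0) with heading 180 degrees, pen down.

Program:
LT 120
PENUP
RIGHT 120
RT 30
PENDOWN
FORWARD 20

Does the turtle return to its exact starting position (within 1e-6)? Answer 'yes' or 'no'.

Answer: no

Derivation:
Executing turtle program step by step:
Start: pos=(3,0), heading=180, pen down
LT 120: heading 180 -> 300
PU: pen up
RT 120: heading 300 -> 180
RT 30: heading 180 -> 150
PD: pen down
FD 20: (3,0) -> (-14.321,10) [heading=150, draw]
Final: pos=(-14.321,10), heading=150, 1 segment(s) drawn

Start position: (3, 0)
Final position: (-14.321, 10)
Distance = 20; >= 1e-6 -> NOT closed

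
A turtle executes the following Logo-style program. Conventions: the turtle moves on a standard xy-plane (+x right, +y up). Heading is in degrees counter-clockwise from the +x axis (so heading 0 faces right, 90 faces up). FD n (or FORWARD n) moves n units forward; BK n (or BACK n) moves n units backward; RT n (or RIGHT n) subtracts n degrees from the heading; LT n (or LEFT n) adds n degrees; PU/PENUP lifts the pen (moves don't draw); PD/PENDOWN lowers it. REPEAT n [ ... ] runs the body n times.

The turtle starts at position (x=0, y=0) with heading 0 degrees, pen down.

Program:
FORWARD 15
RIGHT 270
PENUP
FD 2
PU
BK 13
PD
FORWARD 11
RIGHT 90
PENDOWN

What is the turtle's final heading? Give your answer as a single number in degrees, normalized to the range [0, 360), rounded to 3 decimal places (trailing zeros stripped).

Executing turtle program step by step:
Start: pos=(0,0), heading=0, pen down
FD 15: (0,0) -> (15,0) [heading=0, draw]
RT 270: heading 0 -> 90
PU: pen up
FD 2: (15,0) -> (15,2) [heading=90, move]
PU: pen up
BK 13: (15,2) -> (15,-11) [heading=90, move]
PD: pen down
FD 11: (15,-11) -> (15,0) [heading=90, draw]
RT 90: heading 90 -> 0
PD: pen down
Final: pos=(15,0), heading=0, 2 segment(s) drawn

Answer: 0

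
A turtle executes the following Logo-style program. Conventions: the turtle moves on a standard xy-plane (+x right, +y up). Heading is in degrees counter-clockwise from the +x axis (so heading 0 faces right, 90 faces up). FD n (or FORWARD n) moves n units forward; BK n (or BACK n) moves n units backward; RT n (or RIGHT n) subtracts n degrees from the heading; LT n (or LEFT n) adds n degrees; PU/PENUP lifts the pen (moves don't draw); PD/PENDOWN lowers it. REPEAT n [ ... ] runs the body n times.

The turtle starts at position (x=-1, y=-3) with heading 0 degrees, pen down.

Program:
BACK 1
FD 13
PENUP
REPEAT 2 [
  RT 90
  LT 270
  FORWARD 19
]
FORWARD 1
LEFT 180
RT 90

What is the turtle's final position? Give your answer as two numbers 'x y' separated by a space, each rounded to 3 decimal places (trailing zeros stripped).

Executing turtle program step by step:
Start: pos=(-1,-3), heading=0, pen down
BK 1: (-1,-3) -> (-2,-3) [heading=0, draw]
FD 13: (-2,-3) -> (11,-3) [heading=0, draw]
PU: pen up
REPEAT 2 [
  -- iteration 1/2 --
  RT 90: heading 0 -> 270
  LT 270: heading 270 -> 180
  FD 19: (11,-3) -> (-8,-3) [heading=180, move]
  -- iteration 2/2 --
  RT 90: heading 180 -> 90
  LT 270: heading 90 -> 0
  FD 19: (-8,-3) -> (11,-3) [heading=0, move]
]
FD 1: (11,-3) -> (12,-3) [heading=0, move]
LT 180: heading 0 -> 180
RT 90: heading 180 -> 90
Final: pos=(12,-3), heading=90, 2 segment(s) drawn

Answer: 12 -3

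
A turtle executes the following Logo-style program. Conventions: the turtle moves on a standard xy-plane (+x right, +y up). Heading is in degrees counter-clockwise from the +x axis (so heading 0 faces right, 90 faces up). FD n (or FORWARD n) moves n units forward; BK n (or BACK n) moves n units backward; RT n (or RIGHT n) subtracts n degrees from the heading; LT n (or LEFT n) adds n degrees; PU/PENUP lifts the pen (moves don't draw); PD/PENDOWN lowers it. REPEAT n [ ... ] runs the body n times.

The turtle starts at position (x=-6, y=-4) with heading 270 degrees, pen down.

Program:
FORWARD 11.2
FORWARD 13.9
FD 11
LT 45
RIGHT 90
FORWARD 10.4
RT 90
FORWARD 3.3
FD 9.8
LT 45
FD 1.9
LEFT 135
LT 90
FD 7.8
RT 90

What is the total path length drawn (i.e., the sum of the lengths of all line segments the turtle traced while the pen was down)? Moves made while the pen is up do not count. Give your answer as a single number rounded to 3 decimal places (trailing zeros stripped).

Executing turtle program step by step:
Start: pos=(-6,-4), heading=270, pen down
FD 11.2: (-6,-4) -> (-6,-15.2) [heading=270, draw]
FD 13.9: (-6,-15.2) -> (-6,-29.1) [heading=270, draw]
FD 11: (-6,-29.1) -> (-6,-40.1) [heading=270, draw]
LT 45: heading 270 -> 315
RT 90: heading 315 -> 225
FD 10.4: (-6,-40.1) -> (-13.354,-47.454) [heading=225, draw]
RT 90: heading 225 -> 135
FD 3.3: (-13.354,-47.454) -> (-15.687,-45.12) [heading=135, draw]
FD 9.8: (-15.687,-45.12) -> (-22.617,-38.191) [heading=135, draw]
LT 45: heading 135 -> 180
FD 1.9: (-22.617,-38.191) -> (-24.517,-38.191) [heading=180, draw]
LT 135: heading 180 -> 315
LT 90: heading 315 -> 45
FD 7.8: (-24.517,-38.191) -> (-19.002,-32.675) [heading=45, draw]
RT 90: heading 45 -> 315
Final: pos=(-19.002,-32.675), heading=315, 8 segment(s) drawn

Segment lengths:
  seg 1: (-6,-4) -> (-6,-15.2), length = 11.2
  seg 2: (-6,-15.2) -> (-6,-29.1), length = 13.9
  seg 3: (-6,-29.1) -> (-6,-40.1), length = 11
  seg 4: (-6,-40.1) -> (-13.354,-47.454), length = 10.4
  seg 5: (-13.354,-47.454) -> (-15.687,-45.12), length = 3.3
  seg 6: (-15.687,-45.12) -> (-22.617,-38.191), length = 9.8
  seg 7: (-22.617,-38.191) -> (-24.517,-38.191), length = 1.9
  seg 8: (-24.517,-38.191) -> (-19.002,-32.675), length = 7.8
Total = 69.3

Answer: 69.3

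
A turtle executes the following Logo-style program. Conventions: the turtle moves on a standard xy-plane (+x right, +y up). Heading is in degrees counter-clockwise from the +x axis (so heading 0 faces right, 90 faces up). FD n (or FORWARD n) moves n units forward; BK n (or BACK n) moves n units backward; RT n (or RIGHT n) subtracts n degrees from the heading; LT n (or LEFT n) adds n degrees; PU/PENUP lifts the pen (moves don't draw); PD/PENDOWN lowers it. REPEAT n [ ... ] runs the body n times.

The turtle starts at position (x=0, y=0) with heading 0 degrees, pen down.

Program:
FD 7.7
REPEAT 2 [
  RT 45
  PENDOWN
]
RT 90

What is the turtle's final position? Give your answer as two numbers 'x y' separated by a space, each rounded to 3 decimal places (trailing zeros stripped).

Executing turtle program step by step:
Start: pos=(0,0), heading=0, pen down
FD 7.7: (0,0) -> (7.7,0) [heading=0, draw]
REPEAT 2 [
  -- iteration 1/2 --
  RT 45: heading 0 -> 315
  PD: pen down
  -- iteration 2/2 --
  RT 45: heading 315 -> 270
  PD: pen down
]
RT 90: heading 270 -> 180
Final: pos=(7.7,0), heading=180, 1 segment(s) drawn

Answer: 7.7 0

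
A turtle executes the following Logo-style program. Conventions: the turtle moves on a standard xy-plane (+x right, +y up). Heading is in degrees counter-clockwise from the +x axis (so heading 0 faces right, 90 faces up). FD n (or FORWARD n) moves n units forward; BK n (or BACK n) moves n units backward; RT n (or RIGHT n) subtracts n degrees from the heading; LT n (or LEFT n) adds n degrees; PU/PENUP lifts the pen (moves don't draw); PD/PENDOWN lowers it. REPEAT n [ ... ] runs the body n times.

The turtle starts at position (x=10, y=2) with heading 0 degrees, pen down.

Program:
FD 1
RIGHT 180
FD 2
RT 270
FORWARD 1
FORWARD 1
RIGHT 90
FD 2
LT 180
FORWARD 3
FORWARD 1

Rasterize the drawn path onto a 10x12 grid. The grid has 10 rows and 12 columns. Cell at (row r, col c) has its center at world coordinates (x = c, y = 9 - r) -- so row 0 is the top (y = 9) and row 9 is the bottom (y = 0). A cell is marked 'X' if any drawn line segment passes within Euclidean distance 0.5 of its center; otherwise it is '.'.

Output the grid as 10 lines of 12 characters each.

Answer: ............
............
............
............
............
............
............
.........XXX
.........X..
.......XXXXX

Derivation:
Segment 0: (10,2) -> (11,2)
Segment 1: (11,2) -> (9,2)
Segment 2: (9,2) -> (9,1)
Segment 3: (9,1) -> (9,-0)
Segment 4: (9,-0) -> (7,-0)
Segment 5: (7,-0) -> (10,-0)
Segment 6: (10,-0) -> (11,0)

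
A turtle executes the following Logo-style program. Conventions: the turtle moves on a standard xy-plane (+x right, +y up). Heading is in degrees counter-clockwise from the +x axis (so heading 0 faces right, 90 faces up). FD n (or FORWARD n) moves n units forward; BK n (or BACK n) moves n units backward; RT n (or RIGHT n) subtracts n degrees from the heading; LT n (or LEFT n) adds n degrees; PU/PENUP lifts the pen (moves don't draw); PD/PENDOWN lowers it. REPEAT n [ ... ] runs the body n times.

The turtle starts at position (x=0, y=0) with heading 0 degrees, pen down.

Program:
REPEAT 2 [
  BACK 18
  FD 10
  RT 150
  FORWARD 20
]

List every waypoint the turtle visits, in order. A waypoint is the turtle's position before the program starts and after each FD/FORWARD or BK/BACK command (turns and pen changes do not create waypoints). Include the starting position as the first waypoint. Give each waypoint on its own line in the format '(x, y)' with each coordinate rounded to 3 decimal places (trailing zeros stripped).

Answer: (0, 0)
(-18, 0)
(-8, 0)
(-25.321, -10)
(-9.732, -1)
(-18.392, -6)
(-8.392, 11.321)

Derivation:
Executing turtle program step by step:
Start: pos=(0,0), heading=0, pen down
REPEAT 2 [
  -- iteration 1/2 --
  BK 18: (0,0) -> (-18,0) [heading=0, draw]
  FD 10: (-18,0) -> (-8,0) [heading=0, draw]
  RT 150: heading 0 -> 210
  FD 20: (-8,0) -> (-25.321,-10) [heading=210, draw]
  -- iteration 2/2 --
  BK 18: (-25.321,-10) -> (-9.732,-1) [heading=210, draw]
  FD 10: (-9.732,-1) -> (-18.392,-6) [heading=210, draw]
  RT 150: heading 210 -> 60
  FD 20: (-18.392,-6) -> (-8.392,11.321) [heading=60, draw]
]
Final: pos=(-8.392,11.321), heading=60, 6 segment(s) drawn
Waypoints (7 total):
(0, 0)
(-18, 0)
(-8, 0)
(-25.321, -10)
(-9.732, -1)
(-18.392, -6)
(-8.392, 11.321)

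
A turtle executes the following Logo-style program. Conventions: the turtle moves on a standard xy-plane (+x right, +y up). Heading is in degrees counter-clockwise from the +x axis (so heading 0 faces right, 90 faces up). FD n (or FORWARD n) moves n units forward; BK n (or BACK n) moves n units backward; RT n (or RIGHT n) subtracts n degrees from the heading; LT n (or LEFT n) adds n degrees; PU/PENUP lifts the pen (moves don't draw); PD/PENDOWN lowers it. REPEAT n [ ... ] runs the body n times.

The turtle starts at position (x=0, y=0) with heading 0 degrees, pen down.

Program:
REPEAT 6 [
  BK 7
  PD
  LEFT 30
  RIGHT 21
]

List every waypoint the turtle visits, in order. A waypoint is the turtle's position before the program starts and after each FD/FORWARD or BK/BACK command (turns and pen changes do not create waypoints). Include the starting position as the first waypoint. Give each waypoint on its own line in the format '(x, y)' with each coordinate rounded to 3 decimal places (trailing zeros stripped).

Executing turtle program step by step:
Start: pos=(0,0), heading=0, pen down
REPEAT 6 [
  -- iteration 1/6 --
  BK 7: (0,0) -> (-7,0) [heading=0, draw]
  PD: pen down
  LT 30: heading 0 -> 30
  RT 21: heading 30 -> 9
  -- iteration 2/6 --
  BK 7: (-7,0) -> (-13.914,-1.095) [heading=9, draw]
  PD: pen down
  LT 30: heading 9 -> 39
  RT 21: heading 39 -> 18
  -- iteration 3/6 --
  BK 7: (-13.914,-1.095) -> (-20.571,-3.258) [heading=18, draw]
  PD: pen down
  LT 30: heading 18 -> 48
  RT 21: heading 48 -> 27
  -- iteration 4/6 --
  BK 7: (-20.571,-3.258) -> (-26.808,-6.436) [heading=27, draw]
  PD: pen down
  LT 30: heading 27 -> 57
  RT 21: heading 57 -> 36
  -- iteration 5/6 --
  BK 7: (-26.808,-6.436) -> (-32.471,-10.551) [heading=36, draw]
  PD: pen down
  LT 30: heading 36 -> 66
  RT 21: heading 66 -> 45
  -- iteration 6/6 --
  BK 7: (-32.471,-10.551) -> (-37.421,-15.5) [heading=45, draw]
  PD: pen down
  LT 30: heading 45 -> 75
  RT 21: heading 75 -> 54
]
Final: pos=(-37.421,-15.5), heading=54, 6 segment(s) drawn
Waypoints (7 total):
(0, 0)
(-7, 0)
(-13.914, -1.095)
(-20.571, -3.258)
(-26.808, -6.436)
(-32.471, -10.551)
(-37.421, -15.5)

Answer: (0, 0)
(-7, 0)
(-13.914, -1.095)
(-20.571, -3.258)
(-26.808, -6.436)
(-32.471, -10.551)
(-37.421, -15.5)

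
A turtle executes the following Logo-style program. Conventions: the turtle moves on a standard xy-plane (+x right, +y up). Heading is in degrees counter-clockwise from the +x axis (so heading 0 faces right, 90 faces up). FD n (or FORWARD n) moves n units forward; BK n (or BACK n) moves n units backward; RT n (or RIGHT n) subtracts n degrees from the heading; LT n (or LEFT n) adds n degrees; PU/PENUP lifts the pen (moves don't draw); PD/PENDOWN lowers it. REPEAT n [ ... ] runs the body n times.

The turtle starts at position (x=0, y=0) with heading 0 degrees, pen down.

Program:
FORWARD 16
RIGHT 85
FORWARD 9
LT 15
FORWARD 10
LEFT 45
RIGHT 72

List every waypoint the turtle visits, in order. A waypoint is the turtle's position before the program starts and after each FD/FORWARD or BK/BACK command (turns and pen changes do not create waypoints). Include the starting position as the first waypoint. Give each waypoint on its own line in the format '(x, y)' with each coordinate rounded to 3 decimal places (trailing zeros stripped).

Answer: (0, 0)
(16, 0)
(16.784, -8.966)
(20.205, -18.363)

Derivation:
Executing turtle program step by step:
Start: pos=(0,0), heading=0, pen down
FD 16: (0,0) -> (16,0) [heading=0, draw]
RT 85: heading 0 -> 275
FD 9: (16,0) -> (16.784,-8.966) [heading=275, draw]
LT 15: heading 275 -> 290
FD 10: (16.784,-8.966) -> (20.205,-18.363) [heading=290, draw]
LT 45: heading 290 -> 335
RT 72: heading 335 -> 263
Final: pos=(20.205,-18.363), heading=263, 3 segment(s) drawn
Waypoints (4 total):
(0, 0)
(16, 0)
(16.784, -8.966)
(20.205, -18.363)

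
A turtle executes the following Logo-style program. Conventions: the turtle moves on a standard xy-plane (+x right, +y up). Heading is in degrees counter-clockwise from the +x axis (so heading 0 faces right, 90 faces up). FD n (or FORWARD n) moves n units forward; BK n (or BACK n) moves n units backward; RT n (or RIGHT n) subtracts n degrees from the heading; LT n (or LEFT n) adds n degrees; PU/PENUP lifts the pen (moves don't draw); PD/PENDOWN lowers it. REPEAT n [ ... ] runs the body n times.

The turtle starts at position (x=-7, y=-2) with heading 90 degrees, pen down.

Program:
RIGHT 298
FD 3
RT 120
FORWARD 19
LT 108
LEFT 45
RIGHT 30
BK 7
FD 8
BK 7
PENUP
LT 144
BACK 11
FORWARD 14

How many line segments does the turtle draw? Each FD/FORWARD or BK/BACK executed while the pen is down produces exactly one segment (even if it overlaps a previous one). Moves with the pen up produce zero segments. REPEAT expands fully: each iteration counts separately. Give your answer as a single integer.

Answer: 5

Derivation:
Executing turtle program step by step:
Start: pos=(-7,-2), heading=90, pen down
RT 298: heading 90 -> 152
FD 3: (-7,-2) -> (-9.649,-0.592) [heading=152, draw]
RT 120: heading 152 -> 32
FD 19: (-9.649,-0.592) -> (6.464,9.477) [heading=32, draw]
LT 108: heading 32 -> 140
LT 45: heading 140 -> 185
RT 30: heading 185 -> 155
BK 7: (6.464,9.477) -> (12.808,6.519) [heading=155, draw]
FD 8: (12.808,6.519) -> (5.558,9.899) [heading=155, draw]
BK 7: (5.558,9.899) -> (11.902,6.941) [heading=155, draw]
PU: pen up
LT 144: heading 155 -> 299
BK 11: (11.902,6.941) -> (6.569,16.562) [heading=299, move]
FD 14: (6.569,16.562) -> (13.356,4.317) [heading=299, move]
Final: pos=(13.356,4.317), heading=299, 5 segment(s) drawn
Segments drawn: 5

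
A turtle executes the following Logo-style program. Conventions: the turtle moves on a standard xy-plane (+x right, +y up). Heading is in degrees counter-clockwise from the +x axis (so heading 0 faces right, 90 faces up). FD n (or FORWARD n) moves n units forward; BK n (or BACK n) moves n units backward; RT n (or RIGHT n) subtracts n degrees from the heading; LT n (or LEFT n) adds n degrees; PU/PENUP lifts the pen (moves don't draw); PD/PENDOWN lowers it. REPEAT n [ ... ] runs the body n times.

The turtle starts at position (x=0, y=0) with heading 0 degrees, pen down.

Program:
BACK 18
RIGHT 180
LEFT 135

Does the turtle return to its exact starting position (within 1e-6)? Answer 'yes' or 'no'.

Executing turtle program step by step:
Start: pos=(0,0), heading=0, pen down
BK 18: (0,0) -> (-18,0) [heading=0, draw]
RT 180: heading 0 -> 180
LT 135: heading 180 -> 315
Final: pos=(-18,0), heading=315, 1 segment(s) drawn

Start position: (0, 0)
Final position: (-18, 0)
Distance = 18; >= 1e-6 -> NOT closed

Answer: no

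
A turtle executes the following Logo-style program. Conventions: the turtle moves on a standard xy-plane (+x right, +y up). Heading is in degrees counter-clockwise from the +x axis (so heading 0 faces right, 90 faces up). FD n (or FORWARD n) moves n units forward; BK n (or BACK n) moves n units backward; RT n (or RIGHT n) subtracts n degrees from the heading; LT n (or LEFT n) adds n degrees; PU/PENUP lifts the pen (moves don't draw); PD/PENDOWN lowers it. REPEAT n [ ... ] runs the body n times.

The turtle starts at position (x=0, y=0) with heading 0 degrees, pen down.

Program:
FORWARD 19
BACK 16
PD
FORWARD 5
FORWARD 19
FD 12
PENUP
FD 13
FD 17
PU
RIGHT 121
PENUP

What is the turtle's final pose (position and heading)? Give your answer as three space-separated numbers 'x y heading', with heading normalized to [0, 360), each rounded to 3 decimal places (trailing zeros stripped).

Answer: 69 0 239

Derivation:
Executing turtle program step by step:
Start: pos=(0,0), heading=0, pen down
FD 19: (0,0) -> (19,0) [heading=0, draw]
BK 16: (19,0) -> (3,0) [heading=0, draw]
PD: pen down
FD 5: (3,0) -> (8,0) [heading=0, draw]
FD 19: (8,0) -> (27,0) [heading=0, draw]
FD 12: (27,0) -> (39,0) [heading=0, draw]
PU: pen up
FD 13: (39,0) -> (52,0) [heading=0, move]
FD 17: (52,0) -> (69,0) [heading=0, move]
PU: pen up
RT 121: heading 0 -> 239
PU: pen up
Final: pos=(69,0), heading=239, 5 segment(s) drawn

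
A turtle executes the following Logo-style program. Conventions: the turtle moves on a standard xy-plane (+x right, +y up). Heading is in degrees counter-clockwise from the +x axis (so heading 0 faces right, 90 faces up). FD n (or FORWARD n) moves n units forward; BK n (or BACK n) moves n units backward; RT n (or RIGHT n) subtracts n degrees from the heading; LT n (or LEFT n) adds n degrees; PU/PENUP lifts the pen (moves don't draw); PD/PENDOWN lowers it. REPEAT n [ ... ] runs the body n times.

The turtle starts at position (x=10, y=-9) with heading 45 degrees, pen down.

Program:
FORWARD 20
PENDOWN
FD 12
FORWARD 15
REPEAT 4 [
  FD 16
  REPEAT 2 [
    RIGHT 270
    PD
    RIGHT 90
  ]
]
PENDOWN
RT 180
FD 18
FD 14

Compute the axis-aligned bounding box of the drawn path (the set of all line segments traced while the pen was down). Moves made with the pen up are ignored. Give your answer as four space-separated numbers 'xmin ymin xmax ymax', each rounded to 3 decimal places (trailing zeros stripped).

Executing turtle program step by step:
Start: pos=(10,-9), heading=45, pen down
FD 20: (10,-9) -> (24.142,5.142) [heading=45, draw]
PD: pen down
FD 12: (24.142,5.142) -> (32.627,13.627) [heading=45, draw]
FD 15: (32.627,13.627) -> (43.234,24.234) [heading=45, draw]
REPEAT 4 [
  -- iteration 1/4 --
  FD 16: (43.234,24.234) -> (54.548,35.548) [heading=45, draw]
  REPEAT 2 [
    -- iteration 1/2 --
    RT 270: heading 45 -> 135
    PD: pen down
    RT 90: heading 135 -> 45
    -- iteration 2/2 --
    RT 270: heading 45 -> 135
    PD: pen down
    RT 90: heading 135 -> 45
  ]
  -- iteration 2/4 --
  FD 16: (54.548,35.548) -> (65.861,46.861) [heading=45, draw]
  REPEAT 2 [
    -- iteration 1/2 --
    RT 270: heading 45 -> 135
    PD: pen down
    RT 90: heading 135 -> 45
    -- iteration 2/2 --
    RT 270: heading 45 -> 135
    PD: pen down
    RT 90: heading 135 -> 45
  ]
  -- iteration 3/4 --
  FD 16: (65.861,46.861) -> (77.175,58.175) [heading=45, draw]
  REPEAT 2 [
    -- iteration 1/2 --
    RT 270: heading 45 -> 135
    PD: pen down
    RT 90: heading 135 -> 45
    -- iteration 2/2 --
    RT 270: heading 45 -> 135
    PD: pen down
    RT 90: heading 135 -> 45
  ]
  -- iteration 4/4 --
  FD 16: (77.175,58.175) -> (88.489,69.489) [heading=45, draw]
  REPEAT 2 [
    -- iteration 1/2 --
    RT 270: heading 45 -> 135
    PD: pen down
    RT 90: heading 135 -> 45
    -- iteration 2/2 --
    RT 270: heading 45 -> 135
    PD: pen down
    RT 90: heading 135 -> 45
  ]
]
PD: pen down
RT 180: heading 45 -> 225
FD 18: (88.489,69.489) -> (75.761,56.761) [heading=225, draw]
FD 14: (75.761,56.761) -> (65.861,46.861) [heading=225, draw]
Final: pos=(65.861,46.861), heading=225, 9 segment(s) drawn

Segment endpoints: x in {10, 24.142, 32.627, 43.234, 54.548, 65.861, 65.861, 75.761, 77.175, 88.489}, y in {-9, 5.142, 13.627, 24.234, 35.548, 46.861, 46.861, 56.761, 58.175, 69.489}
xmin=10, ymin=-9, xmax=88.489, ymax=69.489

Answer: 10 -9 88.489 69.489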